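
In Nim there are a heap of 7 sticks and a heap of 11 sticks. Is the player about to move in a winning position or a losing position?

Winning position

Nim-sum: 7 XOR 11 = 12.
The nim-sum is 12 ≠ 0, so this is an N-position: the player to move can win.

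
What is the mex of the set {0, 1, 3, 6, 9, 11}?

2

The values 0, 1 are all present; 2 is the first non-negative integer missing from the set.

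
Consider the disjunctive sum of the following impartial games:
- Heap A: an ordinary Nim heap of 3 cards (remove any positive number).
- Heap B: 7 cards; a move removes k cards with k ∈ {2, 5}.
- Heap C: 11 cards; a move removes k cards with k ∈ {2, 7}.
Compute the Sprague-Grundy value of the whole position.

2

Heap A is a plain Nim heap of size 3, so its Grundy value is 3.
For heap B, compute g(0), g(1), … with moves {2, 5}:
k:     0  1  2  3  4  5  6  7
g(k):  0  0  1  1  0  2  1  0
So g(7) = 0.
Grundy values for heap C (subtraction set {2, 7}):
k:     0  1  2  3  4  5  6  7  8  9 10 11
g(k):  0  0  1  1  0  0  1  1  2  0  0  1
So g(11) = 1.
The value of a disjunctive sum is the nim-sum of the parts.
Combined value = 3 ⊕ 0 ⊕ 1 = 2.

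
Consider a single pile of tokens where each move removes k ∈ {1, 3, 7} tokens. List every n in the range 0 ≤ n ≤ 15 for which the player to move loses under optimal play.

Build the Grundy sequence with g(k) = mex{g(k−s) : s ∈ {1, 3, 7}, s ≤ k}:
k:     0  1  2  3  4  5  6  7  8  9 10 11 12 13 14 15
g(k):  0  1  0  1  0  1  0  1  0  1  0  1  0  1  0  1
The P-positions (g = 0) in 0..15 are 0, 2, 4, 6, 8, 10, 12, 14.

0, 2, 4, 6, 8, 10, 12, 14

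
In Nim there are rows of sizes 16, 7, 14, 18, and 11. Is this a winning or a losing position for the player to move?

Compute the nim-sum pairwise:
16 XOR 7 = 23
23 XOR 14 = 25
25 XOR 18 = 11
11 XOR 11 = 0
The nim-sum is 0, so this is a P-position: the player to move is in a losing position under optimal play.

Losing position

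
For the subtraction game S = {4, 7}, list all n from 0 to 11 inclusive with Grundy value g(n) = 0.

0, 1, 2, 3, 11

Compute g(0), g(1), … for moves {4, 7}:
g(0) = mex{} = 0
g(1) = mex{} = 0
g(2) = mex{} = 0
g(3) = mex{} = 0
g(4) = mex{0} = 1
g(5) = mex{0} = 1
g(6) = mex{0} = 1
g(7) = mex{0} = 1
g(8) = mex{0,1} = 2
g(9) = mex{0,1} = 2
g(10) = mex{0,1} = 2
g(11) = mex{1} = 0
The P-positions (g = 0) in 0..11 are 0, 1, 2, 3, 11.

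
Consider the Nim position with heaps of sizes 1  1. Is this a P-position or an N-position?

P-position

In binary:
  1  (1)
  1  (1)
  -
  0  (0)
The nim-sum is 0, so this is a P-position: the player to move is in a losing position under optimal play.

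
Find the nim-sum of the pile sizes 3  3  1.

1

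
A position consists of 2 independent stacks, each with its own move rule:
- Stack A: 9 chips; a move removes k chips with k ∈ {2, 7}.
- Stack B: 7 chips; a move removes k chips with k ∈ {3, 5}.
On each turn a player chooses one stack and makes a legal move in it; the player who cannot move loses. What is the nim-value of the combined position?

2

Build the Grundy sequence for stack A with g(k) = mex{g(k−s) : s ∈ {2, 7}, s ≤ k}:
g(0) = mex{} = 0
g(1) = mex{} = 0
g(2) = mex{0} = 1
g(3) = mex{0} = 1
g(4) = mex{1} = 0
g(5) = mex{1} = 0
g(6) = mex{0} = 1
g(7) = mex{0} = 1
g(8) = mex{0,1} = 2
g(9) = mex{1} = 0
So g(9) = 0.
Build the Grundy sequence for stack B with g(k) = mex{g(k−s) : s ∈ {3, 5}, s ≤ k}:
g(0) = mex{} = 0
g(1) = mex{} = 0
g(2) = mex{} = 0
g(3) = mex{0} = 1
g(4) = mex{0} = 1
g(5) = mex{0} = 1
g(6) = mex{0,1} = 2
g(7) = mex{0,1} = 2
So g(7) = 2.
By the Sprague-Grundy theorem, the Grundy value of a sum of independent games is the XOR of the component values.
Combined value = 0 ⊕ 2 = 2.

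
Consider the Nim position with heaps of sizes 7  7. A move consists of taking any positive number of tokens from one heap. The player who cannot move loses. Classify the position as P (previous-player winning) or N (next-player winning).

P-position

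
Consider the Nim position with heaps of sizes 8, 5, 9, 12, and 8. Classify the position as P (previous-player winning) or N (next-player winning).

P-position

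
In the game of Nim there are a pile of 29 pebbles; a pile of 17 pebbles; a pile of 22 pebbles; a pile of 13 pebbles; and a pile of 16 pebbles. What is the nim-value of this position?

7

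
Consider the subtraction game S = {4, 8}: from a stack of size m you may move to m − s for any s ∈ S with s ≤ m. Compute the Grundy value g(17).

Compute g(0), g(1), … for moves {4, 8}:
k:     0  1  2  3  4  5  6  7  8  9 10 11 12 13 14 15 16 17
g(k):  0  0  0  0  1  1  1  1  2  2  2  2  0  0  0  0  1  1
So g(17) = 1.

1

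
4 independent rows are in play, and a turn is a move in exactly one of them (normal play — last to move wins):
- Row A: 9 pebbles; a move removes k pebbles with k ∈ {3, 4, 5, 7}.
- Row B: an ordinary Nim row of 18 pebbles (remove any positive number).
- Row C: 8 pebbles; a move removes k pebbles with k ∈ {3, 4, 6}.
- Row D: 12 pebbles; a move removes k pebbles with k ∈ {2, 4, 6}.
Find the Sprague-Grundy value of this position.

17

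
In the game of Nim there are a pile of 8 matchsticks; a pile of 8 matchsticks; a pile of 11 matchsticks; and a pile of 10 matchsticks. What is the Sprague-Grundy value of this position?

Write each in binary and XOR column by column:
  1000  (8)
  1000  (8)
  1011  (11)
  1010  (10)
  ----
  0001  (1)

1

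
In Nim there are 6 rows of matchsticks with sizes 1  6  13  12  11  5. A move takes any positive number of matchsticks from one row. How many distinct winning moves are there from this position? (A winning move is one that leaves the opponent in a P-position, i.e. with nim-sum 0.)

Nim-sum: 1 ⊕ 6 ⊕ 13 ⊕ 12 ⊕ 11 ⊕ 5 = 8.
The overall nim-sum is X = 8. A row of size p has a winning move iff p XOR X < p (reduce it to p XOR X).
  1: 1 XOR 8 = 9 ≥ 1 — no move.
  6: 6 XOR 8 = 14 ≥ 6 — no move.
  13: 13 XOR 8 = 5 < 13 — winning move (to 5).
  12: 12 XOR 8 = 4 < 12 — winning move (to 4).
  11: 11 XOR 8 = 3 < 11 — winning move (to 3).
  5: 5 XOR 8 = 13 ≥ 5 — no move.
That gives 3 winning moves.

3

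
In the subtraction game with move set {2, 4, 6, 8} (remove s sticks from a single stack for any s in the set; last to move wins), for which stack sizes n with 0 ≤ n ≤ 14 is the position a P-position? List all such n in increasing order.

0, 1, 10, 11

Compute g(0), g(1), … for moves {2, 4, 6, 8}:
g(0) = mex{} = 0
g(1) = mex{} = 0
g(2) = mex{0} = 1
g(3) = mex{0} = 1
g(4) = mex{0,1} = 2
g(5) = mex{0,1} = 2
g(6) = mex{0,1,2} = 3
g(7) = mex{0,1,2} = 3
g(8) = mex{0,1,2,3} = 4
g(9) = mex{0,1,2,3} = 4
g(10) = mex{1,2,3,4} = 0
g(11) = mex{1,2,3,4} = 0
g(12) = mex{0,2,3,4} = 1
g(13) = mex{0,2,3,4} = 1
g(14) = mex{0,1,3,4} = 2
The P-positions (g = 0) in 0..14 are 0, 1, 10, 11.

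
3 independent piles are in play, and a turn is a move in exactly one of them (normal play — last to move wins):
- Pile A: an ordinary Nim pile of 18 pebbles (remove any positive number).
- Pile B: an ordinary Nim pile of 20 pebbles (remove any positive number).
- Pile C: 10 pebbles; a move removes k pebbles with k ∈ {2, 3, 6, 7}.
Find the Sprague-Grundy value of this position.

6

Pile A is a plain Nim pile of size 18, so its Grundy value is 18.
Pile B is a plain Nim pile of size 20, so its Grundy value is 20.
Build the Grundy sequence for pile C with g(k) = mex{g(k−s) : s ∈ {2, 3, 6, 7}, s ≤ k}:
k:     0  1  2  3  4  5  6  7  8  9 10
g(k):  0  0  1  1  2  0  3  1  2  0  0
So g(10) = 0.
The value of a disjunctive sum is the nim-sum of the parts.
Combined value = 18 ⊕ 20 ⊕ 0 = 6.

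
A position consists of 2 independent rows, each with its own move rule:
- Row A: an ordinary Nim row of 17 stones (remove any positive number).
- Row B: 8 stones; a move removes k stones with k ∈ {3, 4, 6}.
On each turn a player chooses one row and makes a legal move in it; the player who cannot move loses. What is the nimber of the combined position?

Row A is a plain Nim row of size 17, so its Grundy value is 17.
Build the Grundy sequence for row B with g(k) = mex{g(k−s) : s ∈ {3, 4, 6}, s ≤ k}:
k:     0  1  2  3  4  5  6  7  8
g(k):  0  0  0  1  1  1  2  2  2
So g(8) = 2.
The value of a disjunctive sum is the nim-sum of the parts.
Combined value = 17 XOR 2 = 19.

19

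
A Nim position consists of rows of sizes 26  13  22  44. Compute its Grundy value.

45

Nim-sum: 26 XOR 13 XOR 22 XOR 44 = 45.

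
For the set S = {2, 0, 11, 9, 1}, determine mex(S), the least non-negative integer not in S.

The values 0, 1, 2 are all present; 3 is the first non-negative integer missing from the set.

3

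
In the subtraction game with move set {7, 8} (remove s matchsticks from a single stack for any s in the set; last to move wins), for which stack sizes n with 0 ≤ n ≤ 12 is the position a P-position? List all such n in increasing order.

0, 1, 2, 3, 4, 5, 6

Build the Grundy sequence with g(k) = mex{g(k−s) : s ∈ {7, 8}, s ≤ k}:
k:     0  1  2  3  4  5  6  7  8  9 10 11 12
g(k):  0  0  0  0  0  0  0  1  1  1  1  1  1
The P-positions (g = 0) in 0..12 are 0, 1, 2, 3, 4, 5, 6.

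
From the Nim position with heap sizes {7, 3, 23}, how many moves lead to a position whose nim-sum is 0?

Nim-sum: 7 ⊕ 3 ⊕ 23 = 19.
The overall nim-sum is X = 19. A heap of size p has a winning move iff p XOR X < p (reduce it to p XOR X).
  7: 7 XOR 19 = 20 ≥ 7 — no move.
  3: 3 XOR 19 = 16 ≥ 3 — no move.
  23: 23 XOR 19 = 4 < 23 — winning move (to 4).
That gives 1 winning move.

1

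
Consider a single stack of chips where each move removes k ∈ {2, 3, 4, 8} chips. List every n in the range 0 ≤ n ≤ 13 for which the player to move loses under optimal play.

Build the Grundy sequence with g(k) = mex{g(k−s) : s ∈ {2, 3, 4, 8}, s ≤ k}:
g(0) = mex{} = 0
g(1) = mex{} = 0
g(2) = mex{0} = 1
g(3) = mex{0} = 1
g(4) = mex{0,1} = 2
g(5) = mex{0,1} = 2
g(6) = mex{1,2} = 0
g(7) = mex{1,2} = 0
g(8) = mex{0,2} = 1
g(9) = mex{0,2} = 1
g(10) = mex{0,1} = 2
g(11) = mex{0,1} = 2
g(12) = mex{1,2} = 0
g(13) = mex{1,2} = 0
The P-positions (g = 0) in 0..13 are 0, 1, 6, 7, 12, 13.

0, 1, 6, 7, 12, 13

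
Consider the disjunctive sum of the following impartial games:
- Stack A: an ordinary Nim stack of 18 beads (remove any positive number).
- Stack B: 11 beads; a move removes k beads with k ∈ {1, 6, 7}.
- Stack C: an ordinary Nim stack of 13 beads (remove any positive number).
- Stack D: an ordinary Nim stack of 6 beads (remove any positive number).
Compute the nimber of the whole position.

Stack A is a plain Nim stack of size 18, so its Grundy value is 18.
Grundy values for stack B (subtraction set {1, 6, 7}):
k:     0  1  2  3  4  5  6  7  8  9 10 11
g(k):  0  1  0  1  0  1  2  3  2  3  2  3
So g(11) = 3.
Stack C is a plain Nim stack of size 13, so its Grundy value is 13.
Stack D is a plain Nim stack of size 6, so its Grundy value is 6.
The value of a disjunctive sum is the nim-sum of the parts.
Combined value = 18 XOR 3 XOR 13 XOR 6 = 26.

26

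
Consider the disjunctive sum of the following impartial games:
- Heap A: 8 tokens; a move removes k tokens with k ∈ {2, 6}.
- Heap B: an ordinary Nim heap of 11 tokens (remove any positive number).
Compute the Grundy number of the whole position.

11

For heap A, compute g(0), g(1), … with moves {2, 6}:
k:     0  1  2  3  4  5  6  7  8
g(k):  0  0  1  1  0  0  1  1  0
So g(8) = 0.
Heap B is a plain Nim heap of size 11, so its Grundy value is 11.
The value of a disjunctive sum is the nim-sum of the parts.
Combined value = 0 ⊕ 11 = 11.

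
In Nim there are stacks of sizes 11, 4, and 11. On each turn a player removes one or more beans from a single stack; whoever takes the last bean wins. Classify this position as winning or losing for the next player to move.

Winning position

Nim-sum: 11 ⊕ 4 ⊕ 11 = 4.
The nim-sum is 4 ≠ 0, so this is an N-position: the player to move can win.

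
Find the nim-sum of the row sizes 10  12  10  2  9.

In binary:
  1010  (10)
  1100  (12)
  1010  (10)
  0010  (2)
  1001  (9)
  ----
  0111  (7)

7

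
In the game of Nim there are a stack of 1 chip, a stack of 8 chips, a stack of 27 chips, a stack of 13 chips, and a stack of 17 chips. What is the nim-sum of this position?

Nim-sum: 1 ⊕ 8 ⊕ 27 ⊕ 13 ⊕ 17 = 14.

14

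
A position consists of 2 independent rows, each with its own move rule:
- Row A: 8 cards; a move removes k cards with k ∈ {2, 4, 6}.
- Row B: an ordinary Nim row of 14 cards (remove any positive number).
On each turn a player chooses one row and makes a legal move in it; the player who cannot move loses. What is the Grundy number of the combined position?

Build the Grundy sequence for row A with g(k) = mex{g(k−s) : s ∈ {2, 4, 6}, s ≤ k}:
g(0) = mex{} = 0
g(1) = mex{} = 0
g(2) = mex{0} = 1
g(3) = mex{0} = 1
g(4) = mex{0,1} = 2
g(5) = mex{0,1} = 2
g(6) = mex{0,1,2} = 3
g(7) = mex{0,1,2} = 3
g(8) = mex{1,2,3} = 0
So g(8) = 0.
Row B is a plain Nim row of size 14, so its Grundy value is 14.
The value of a disjunctive sum is the nim-sum of the parts.
Combined value = 0 XOR 14 = 14.

14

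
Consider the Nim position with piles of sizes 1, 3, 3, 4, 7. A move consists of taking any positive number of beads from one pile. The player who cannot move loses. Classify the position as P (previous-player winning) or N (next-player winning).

N-position

In binary:
  001  (1)
  011  (3)
  011  (3)
  100  (4)
  111  (7)
  ---
  010  (2)
The nim-sum is 2 ≠ 0, so this is an N-position: the player to move can win.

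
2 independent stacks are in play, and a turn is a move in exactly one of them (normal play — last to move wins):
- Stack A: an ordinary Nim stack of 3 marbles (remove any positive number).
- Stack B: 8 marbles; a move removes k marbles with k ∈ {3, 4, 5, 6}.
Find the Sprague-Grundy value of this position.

1

Stack A is a plain Nim stack of size 3, so its Grundy value is 3.
Build the Grundy sequence for stack B with g(k) = mex{g(k−s) : s ∈ {3, 4, 5, 6}, s ≤ k}:
k:     0  1  2  3  4  5  6  7  8
g(k):  0  0  0  1  1  1  2  2  2
So g(8) = 2.
By the Sprague-Grundy theorem, the Grundy value of a sum of independent games is the XOR of the component values.
Combined value = 3 XOR 2 = 1.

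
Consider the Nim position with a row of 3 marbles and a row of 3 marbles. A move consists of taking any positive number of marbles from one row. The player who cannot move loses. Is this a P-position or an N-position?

P-position

Write each in binary and XOR column by column:
  11  (3)
  11  (3)
  --
  00  (0)
The nim-sum is 0, so this is a P-position: the player to move is in a losing position under optimal play.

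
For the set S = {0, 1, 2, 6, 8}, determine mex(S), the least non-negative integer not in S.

3

The values 0, 1, 2 are all present; 3 is the first non-negative integer missing from the set.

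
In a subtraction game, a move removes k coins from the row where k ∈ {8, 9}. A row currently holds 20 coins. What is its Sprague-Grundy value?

0

Compute g(0), g(1), … for moves {8, 9}:
k:     0  1  2  3  4  5  6  7  8  9 10 11 12 13 14 15 16 17 18 19 20
g(k):  0  0  0  0  0  0  0  0  1  1  1  1  1  1  1  1  2  0  0  0  0
So g(20) = 0.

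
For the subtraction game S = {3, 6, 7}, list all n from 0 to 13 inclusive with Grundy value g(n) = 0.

0, 1, 2, 10, 11, 12

Grundy values for subtraction set {3, 6, 7}:
k:     0  1  2  3  4  5  6  7  8  9 10 11 12 13
g(k):  0  0  0  1  1  1  2  2  2  3  0  0  0  1
The P-positions (g = 0) in 0..13 are 0, 1, 2, 10, 11, 12.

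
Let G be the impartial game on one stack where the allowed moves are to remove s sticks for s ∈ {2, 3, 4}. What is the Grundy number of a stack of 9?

Grundy values for subtraction set {2, 3, 4}:
g(0) = mex{} = 0
g(1) = mex{} = 0
g(2) = mex{0} = 1
g(3) = mex{0} = 1
g(4) = mex{0,1} = 2
g(5) = mex{0,1} = 2
g(6) = mex{1,2} = 0
g(7) = mex{1,2} = 0
g(8) = mex{0,2} = 1
g(9) = mex{0,2} = 1
So g(9) = 1.

1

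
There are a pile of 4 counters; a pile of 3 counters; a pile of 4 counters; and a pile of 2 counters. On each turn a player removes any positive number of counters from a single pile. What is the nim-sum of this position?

1

Nim-sum: 4 XOR 3 XOR 4 XOR 2 = 1.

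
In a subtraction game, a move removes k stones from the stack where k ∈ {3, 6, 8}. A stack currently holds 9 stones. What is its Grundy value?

Grundy values for subtraction set {3, 6, 8}:
k:     0  1  2  3  4  5  6  7  8  9
g(k):  0  0  0  1  1  1  2  2  2  3
So g(9) = 3.

3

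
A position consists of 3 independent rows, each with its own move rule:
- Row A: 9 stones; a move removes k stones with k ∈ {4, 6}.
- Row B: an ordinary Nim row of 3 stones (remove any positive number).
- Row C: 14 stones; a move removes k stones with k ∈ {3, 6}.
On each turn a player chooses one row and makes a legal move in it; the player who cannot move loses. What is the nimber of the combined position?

0

Grundy values for row A (subtraction set {4, 6}):
k:     0  1  2  3  4  5  6  7  8  9
g(k):  0  0  0  0  1  1  1  1  2  2
So g(9) = 2.
Row B is a plain Nim row of size 3, so its Grundy value is 3.
For row C, compute g(0), g(1), … with moves {3, 6}:
k:     0  1  2  3  4  5  6  7  8  9 10 11 12 13 14
g(k):  0  0  0  1  1  1  2  2  2  0  0  0  1  1  1
So g(14) = 1.
By the Sprague-Grundy theorem, the Grundy value of a sum of independent games is the XOR of the component values.
Combined value = 2 XOR 3 XOR 1 = 0.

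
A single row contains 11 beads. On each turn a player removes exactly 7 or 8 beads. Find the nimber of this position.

Grundy values for subtraction set {7, 8}:
k:     0  1  2  3  4  5  6  7  8  9 10 11
g(k):  0  0  0  0  0  0  0  1  1  1  1  1
So g(11) = 1.

1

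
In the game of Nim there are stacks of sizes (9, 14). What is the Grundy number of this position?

Compute the nim-sum pairwise:
9 ⊕ 14 = 7

7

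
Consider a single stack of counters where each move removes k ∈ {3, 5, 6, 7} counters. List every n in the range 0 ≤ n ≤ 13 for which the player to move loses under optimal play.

0, 1, 2, 10, 11, 12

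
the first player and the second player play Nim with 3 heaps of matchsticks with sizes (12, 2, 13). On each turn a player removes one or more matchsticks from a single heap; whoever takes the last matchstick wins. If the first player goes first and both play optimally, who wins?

the first player wins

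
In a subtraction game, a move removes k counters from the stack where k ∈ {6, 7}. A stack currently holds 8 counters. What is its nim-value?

Grundy values for subtraction set {6, 7}:
g(0) = mex{} = 0
g(1) = mex{} = 0
g(2) = mex{} = 0
g(3) = mex{} = 0
g(4) = mex{} = 0
g(5) = mex{} = 0
g(6) = mex{0} = 1
g(7) = mex{0} = 1
g(8) = mex{0} = 1
So g(8) = 1.

1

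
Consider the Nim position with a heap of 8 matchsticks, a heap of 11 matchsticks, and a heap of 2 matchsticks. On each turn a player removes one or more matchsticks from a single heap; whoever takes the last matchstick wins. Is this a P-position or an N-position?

N-position

Bitwise XOR of the heap sizes:
  1000  (8)
  1011  (11)
  0010  (2)
  ----
  0001  (1)
The nim-sum is 1 ≠ 0, so this is an N-position: the player to move can win.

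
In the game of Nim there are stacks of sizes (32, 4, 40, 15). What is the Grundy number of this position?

3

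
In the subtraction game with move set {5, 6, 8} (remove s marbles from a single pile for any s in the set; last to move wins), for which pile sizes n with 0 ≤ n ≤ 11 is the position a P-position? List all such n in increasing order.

0, 1, 2, 3, 4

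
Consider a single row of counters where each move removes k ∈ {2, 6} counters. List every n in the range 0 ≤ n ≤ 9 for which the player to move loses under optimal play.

0, 1, 4, 5, 8, 9

Grundy values for subtraction set {2, 6}:
g(0) = mex{} = 0
g(1) = mex{} = 0
g(2) = mex{0} = 1
g(3) = mex{0} = 1
g(4) = mex{1} = 0
g(5) = mex{1} = 0
g(6) = mex{0} = 1
g(7) = mex{0} = 1
g(8) = mex{1} = 0
g(9) = mex{1} = 0
The P-positions (g = 0) in 0..9 are 0, 1, 4, 5, 8, 9.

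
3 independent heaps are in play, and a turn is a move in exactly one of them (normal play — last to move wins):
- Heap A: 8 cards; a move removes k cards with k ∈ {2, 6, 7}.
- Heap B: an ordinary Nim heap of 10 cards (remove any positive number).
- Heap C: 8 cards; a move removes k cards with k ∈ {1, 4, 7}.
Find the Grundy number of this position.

Grundy values for heap A (subtraction set {2, 6, 7}):
k:     0  1  2  3  4  5  6  7  8
g(k):  0  0  1  1  0  0  1  1  2
So g(8) = 2.
Heap B is a plain Nim heap of size 10, so its Grundy value is 10.
For heap C, compute g(0), g(1), … with moves {1, 4, 7}:
g(0) = mex{} = 0
g(1) = mex{0} = 1
g(2) = mex{1} = 0
g(3) = mex{0} = 1
g(4) = mex{0,1} = 2
g(5) = mex{1,2} = 0
g(6) = mex{0} = 1
g(7) = mex{0,1} = 2
g(8) = mex{1,2} = 0
So g(8) = 0.
The value of a disjunctive sum is the nim-sum of the parts.
Combined value = 2 XOR 10 XOR 0 = 8.

8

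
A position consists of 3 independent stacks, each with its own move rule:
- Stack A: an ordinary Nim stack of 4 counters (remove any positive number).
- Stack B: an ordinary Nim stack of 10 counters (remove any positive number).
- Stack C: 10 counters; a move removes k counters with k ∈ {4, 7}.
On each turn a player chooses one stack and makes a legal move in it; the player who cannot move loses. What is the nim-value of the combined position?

12

Stack A is a plain Nim stack of size 4, so its Grundy value is 4.
Stack B is a plain Nim stack of size 10, so its Grundy value is 10.
Grundy values for stack C (subtraction set {4, 7}):
g(0) = mex{} = 0
g(1) = mex{} = 0
g(2) = mex{} = 0
g(3) = mex{} = 0
g(4) = mex{0} = 1
g(5) = mex{0} = 1
g(6) = mex{0} = 1
g(7) = mex{0} = 1
g(8) = mex{0,1} = 2
g(9) = mex{0,1} = 2
g(10) = mex{0,1} = 2
So g(10) = 2.
By the Sprague-Grundy theorem, the Grundy value of a sum of independent games is the XOR of the component values.
Combined value = 4 XOR 10 XOR 2 = 12.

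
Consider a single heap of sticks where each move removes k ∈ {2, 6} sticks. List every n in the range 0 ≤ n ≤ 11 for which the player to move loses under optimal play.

0, 1, 4, 5, 8, 9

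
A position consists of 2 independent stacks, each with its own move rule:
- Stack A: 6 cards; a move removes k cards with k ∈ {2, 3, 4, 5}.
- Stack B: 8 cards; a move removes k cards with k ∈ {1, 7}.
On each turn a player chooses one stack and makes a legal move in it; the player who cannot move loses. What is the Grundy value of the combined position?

Grundy values for stack A (subtraction set {2, 3, 4, 5}):
g(0) = mex{} = 0
g(1) = mex{} = 0
g(2) = mex{0} = 1
g(3) = mex{0} = 1
g(4) = mex{0,1} = 2
g(5) = mex{0,1} = 2
g(6) = mex{0,1,2} = 3
So g(6) = 3.
Grundy values for stack B (subtraction set {1, 7}):
k:     0  1  2  3  4  5  6  7  8
g(k):  0  1  0  1  0  1  0  1  0
So g(8) = 0.
By the Sprague-Grundy theorem, the Grundy value of a sum of independent games is the XOR of the component values.
Combined value = 3 XOR 0 = 3.

3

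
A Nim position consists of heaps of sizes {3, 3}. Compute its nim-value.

Nim-sum: 3 ^ 3 = 0.

0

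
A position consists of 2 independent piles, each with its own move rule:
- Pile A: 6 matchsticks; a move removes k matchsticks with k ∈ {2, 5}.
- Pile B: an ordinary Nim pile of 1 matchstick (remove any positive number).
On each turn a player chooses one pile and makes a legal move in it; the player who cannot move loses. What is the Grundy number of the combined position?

For pile A, compute g(0), g(1), … with moves {2, 5}:
k:     0  1  2  3  4  5  6
g(k):  0  0  1  1  0  2  1
So g(6) = 1.
Pile B is a plain Nim pile of size 1, so its Grundy value is 1.
By the Sprague-Grundy theorem, the Grundy value of a sum of independent games is the XOR of the component values.
Combined value = 1 ⊕ 1 = 0.

0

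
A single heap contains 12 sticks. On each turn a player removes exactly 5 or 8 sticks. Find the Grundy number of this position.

2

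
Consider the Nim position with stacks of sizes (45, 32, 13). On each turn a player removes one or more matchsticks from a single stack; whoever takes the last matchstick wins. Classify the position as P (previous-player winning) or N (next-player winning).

P-position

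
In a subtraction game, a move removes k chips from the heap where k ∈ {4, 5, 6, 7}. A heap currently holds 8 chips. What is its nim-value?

Grundy values for subtraction set {4, 5, 6, 7}:
k:     0  1  2  3  4  5  6  7  8
g(k):  0  0  0  0  1  1  1  1  2
So g(8) = 2.

2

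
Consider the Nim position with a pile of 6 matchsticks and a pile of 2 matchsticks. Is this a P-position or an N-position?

N-position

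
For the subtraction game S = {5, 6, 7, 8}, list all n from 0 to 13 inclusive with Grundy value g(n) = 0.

0, 1, 2, 3, 4, 13

Grundy values for subtraction set {5, 6, 7, 8}:
g(0) = mex{} = 0
g(1) = mex{} = 0
g(2) = mex{} = 0
g(3) = mex{} = 0
g(4) = mex{} = 0
g(5) = mex{0} = 1
g(6) = mex{0} = 1
g(7) = mex{0} = 1
g(8) = mex{0} = 1
g(9) = mex{0} = 1
g(10) = mex{0,1} = 2
g(11) = mex{0,1} = 2
g(12) = mex{0,1} = 2
g(13) = mex{1} = 0
The P-positions (g = 0) in 0..13 are 0, 1, 2, 3, 4, 13.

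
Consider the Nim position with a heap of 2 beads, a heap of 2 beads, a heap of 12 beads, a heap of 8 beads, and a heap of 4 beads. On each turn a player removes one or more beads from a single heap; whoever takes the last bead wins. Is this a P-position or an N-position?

Nim-sum: 2 ^ 2 ^ 12 ^ 8 ^ 4 = 0.
The nim-sum is 0, so this is a P-position: the player to move is in a losing position under optimal play.

P-position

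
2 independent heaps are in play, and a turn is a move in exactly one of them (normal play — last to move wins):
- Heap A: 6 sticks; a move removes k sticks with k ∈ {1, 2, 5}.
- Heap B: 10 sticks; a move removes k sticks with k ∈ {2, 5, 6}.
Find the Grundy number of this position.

Grundy values for heap A (subtraction set {1, 2, 5}):
k:     0  1  2  3  4  5  6
g(k):  0  1  2  0  1  2  0
So g(6) = 0.
Grundy values for heap B (subtraction set {2, 5, 6}):
g(0) = mex{} = 0
g(1) = mex{} = 0
g(2) = mex{0} = 1
g(3) = mex{0} = 1
g(4) = mex{1} = 0
g(5) = mex{0,1} = 2
g(6) = mex{0} = 1
g(7) = mex{0,1,2} = 3
g(8) = mex{1} = 0
g(9) = mex{0,1,3} = 2
g(10) = mex{0,2} = 1
So g(10) = 1.
The value of a disjunctive sum is the nim-sum of the parts.
Combined value = 0 XOR 1 = 1.

1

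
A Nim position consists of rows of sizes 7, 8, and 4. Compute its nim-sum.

Bitwise XOR of the heap sizes:
  0111  (7)
  1000  (8)
  0100  (4)
  ----
  1011  (11)

11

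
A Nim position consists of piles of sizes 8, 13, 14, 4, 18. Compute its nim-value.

29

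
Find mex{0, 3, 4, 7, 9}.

1

0 is in the set but 1 is not, so the mex is 1.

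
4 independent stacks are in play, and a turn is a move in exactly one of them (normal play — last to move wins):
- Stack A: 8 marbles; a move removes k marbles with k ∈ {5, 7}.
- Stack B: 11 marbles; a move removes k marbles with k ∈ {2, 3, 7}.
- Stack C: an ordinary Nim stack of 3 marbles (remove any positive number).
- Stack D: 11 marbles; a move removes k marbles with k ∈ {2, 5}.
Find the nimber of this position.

Build the Grundy sequence for stack A with g(k) = mex{g(k−s) : s ∈ {5, 7}, s ≤ k}:
g(0) = mex{} = 0
g(1) = mex{} = 0
g(2) = mex{} = 0
g(3) = mex{} = 0
g(4) = mex{} = 0
g(5) = mex{0} = 1
g(6) = mex{0} = 1
g(7) = mex{0} = 1
g(8) = mex{0} = 1
So g(8) = 1.
Build the Grundy sequence for stack B with g(k) = mex{g(k−s) : s ∈ {2, 3, 7}, s ≤ k}:
g(0) = mex{} = 0
g(1) = mex{} = 0
g(2) = mex{0} = 1
g(3) = mex{0} = 1
g(4) = mex{0,1} = 2
g(5) = mex{1} = 0
g(6) = mex{1,2} = 0
g(7) = mex{0,2} = 1
g(8) = mex{0} = 1
g(9) = mex{0,1} = 2
g(10) = mex{1} = 0
g(11) = mex{1,2} = 0
So g(11) = 0.
Stack C is a plain Nim stack of size 3, so its Grundy value is 3.
Build the Grundy sequence for stack D with g(k) = mex{g(k−s) : s ∈ {2, 5}, s ≤ k}:
g(0) = mex{} = 0
g(1) = mex{} = 0
g(2) = mex{0} = 1
g(3) = mex{0} = 1
g(4) = mex{1} = 0
g(5) = mex{0,1} = 2
g(6) = mex{0} = 1
g(7) = mex{1,2} = 0
g(8) = mex{1} = 0
g(9) = mex{0} = 1
g(10) = mex{0,2} = 1
g(11) = mex{1} = 0
So g(11) = 0.
The value of a disjunctive sum is the nim-sum of the parts.
Combined value = 1 XOR 0 XOR 3 XOR 0 = 2.

2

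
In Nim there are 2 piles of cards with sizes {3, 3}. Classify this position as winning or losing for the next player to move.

Losing position

Write each in binary and XOR column by column:
  11  (3)
  11  (3)
  --
  00  (0)
The nim-sum is 0, so this is a P-position: the player to move is in a losing position under optimal play.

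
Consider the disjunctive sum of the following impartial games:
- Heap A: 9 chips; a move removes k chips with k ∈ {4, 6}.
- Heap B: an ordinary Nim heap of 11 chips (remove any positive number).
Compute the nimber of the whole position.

9

Grundy values for heap A (subtraction set {4, 6}):
g(0) = mex{} = 0
g(1) = mex{} = 0
g(2) = mex{} = 0
g(3) = mex{} = 0
g(4) = mex{0} = 1
g(5) = mex{0} = 1
g(6) = mex{0} = 1
g(7) = mex{0} = 1
g(8) = mex{0,1} = 2
g(9) = mex{0,1} = 2
So g(9) = 2.
Heap B is a plain Nim heap of size 11, so its Grundy value is 11.
By the Sprague-Grundy theorem, the Grundy value of a sum of independent games is the XOR of the component values.
Combined value = 2 XOR 11 = 9.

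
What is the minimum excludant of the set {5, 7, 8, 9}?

0 is not in the set, so the mex is 0.

0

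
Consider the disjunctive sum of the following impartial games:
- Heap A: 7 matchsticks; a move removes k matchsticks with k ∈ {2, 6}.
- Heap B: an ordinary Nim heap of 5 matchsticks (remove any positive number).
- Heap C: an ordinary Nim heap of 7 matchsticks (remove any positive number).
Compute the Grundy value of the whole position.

3

For heap A, compute g(0), g(1), … with moves {2, 6}:
k:     0  1  2  3  4  5  6  7
g(k):  0  0  1  1  0  0  1  1
So g(7) = 1.
Heap B is a plain Nim heap of size 5, so its Grundy value is 5.
Heap C is a plain Nim heap of size 7, so its Grundy value is 7.
By the Sprague-Grundy theorem, the Grundy value of a sum of independent games is the XOR of the component values.
Combined value = 1 XOR 5 XOR 7 = 3.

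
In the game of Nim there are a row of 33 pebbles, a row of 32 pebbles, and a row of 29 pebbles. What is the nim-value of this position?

Nim-sum: 33 XOR 32 XOR 29 = 28.

28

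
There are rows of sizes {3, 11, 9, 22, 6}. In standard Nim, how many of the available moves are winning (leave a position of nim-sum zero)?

1

In binary:
  00011  (3)
  01011  (11)
  01001  (9)
  10110  (22)
  00110  (6)
  -----
  10001  (17)
The overall nim-sum is X = 17. A row of size p has a winning move iff p XOR X < p (reduce it to p XOR X).
  3: 3 XOR 17 = 18 ≥ 3 — no move.
  11: 11 XOR 17 = 26 ≥ 11 — no move.
  9: 9 XOR 17 = 24 ≥ 9 — no move.
  22: 22 XOR 17 = 7 < 22 — winning move (to 7).
  6: 6 XOR 17 = 23 ≥ 6 — no move.
That gives 1 winning move.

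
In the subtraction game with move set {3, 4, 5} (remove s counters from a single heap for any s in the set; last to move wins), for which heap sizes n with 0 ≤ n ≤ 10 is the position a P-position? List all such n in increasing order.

0, 1, 2, 8, 9, 10

Grundy values for subtraction set {3, 4, 5}:
k:     0  1  2  3  4  5  6  7  8  9 10
g(k):  0  0  0  1  1  1  2  2  0  0  0
The P-positions (g = 0) in 0..10 are 0, 1, 2, 8, 9, 10.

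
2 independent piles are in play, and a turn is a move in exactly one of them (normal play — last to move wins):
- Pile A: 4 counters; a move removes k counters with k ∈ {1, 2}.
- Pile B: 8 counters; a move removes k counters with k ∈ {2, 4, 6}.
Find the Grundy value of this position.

Grundy values for pile A (subtraction set {1, 2}):
k:     0  1  2  3  4
g(k):  0  1  2  0  1
So g(4) = 1.
For pile B, compute g(0), g(1), … with moves {2, 4, 6}:
g(0) = mex{} = 0
g(1) = mex{} = 0
g(2) = mex{0} = 1
g(3) = mex{0} = 1
g(4) = mex{0,1} = 2
g(5) = mex{0,1} = 2
g(6) = mex{0,1,2} = 3
g(7) = mex{0,1,2} = 3
g(8) = mex{1,2,3} = 0
So g(8) = 0.
By the Sprague-Grundy theorem, the Grundy value of a sum of independent games is the XOR of the component values.
Combined value = 1 XOR 0 = 1.

1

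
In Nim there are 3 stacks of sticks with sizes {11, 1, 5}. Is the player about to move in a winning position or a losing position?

Winning position

Nim-sum: 11 ^ 1 ^ 5 = 15.
The nim-sum is 15 ≠ 0, so this is an N-position: the player to move can win.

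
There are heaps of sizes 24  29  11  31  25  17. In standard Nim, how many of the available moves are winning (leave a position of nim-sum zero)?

5

Compute the nim-sum pairwise:
24 ^ 29 = 5
5 ^ 11 = 14
14 ^ 31 = 17
17 ^ 25 = 8
8 ^ 17 = 25
The overall nim-sum is X = 25. A heap of size p has a winning move iff p XOR X < p (reduce it to p XOR X).
  24: 24 XOR 25 = 1 < 24 — winning move (to 1).
  29: 29 XOR 25 = 4 < 29 — winning move (to 4).
  11: 11 XOR 25 = 18 ≥ 11 — no move.
  31: 31 XOR 25 = 6 < 31 — winning move (to 6).
  25: 25 XOR 25 = 0 < 25 — winning move (to 0).
  17: 17 XOR 25 = 8 < 17 — winning move (to 8).
That gives 5 winning moves.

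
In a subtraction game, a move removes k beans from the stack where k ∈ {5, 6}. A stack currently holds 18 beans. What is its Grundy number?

1

Compute g(0), g(1), … for moves {5, 6}:
k:     0  1  2  3  4  5  6  7  8  9 10 11 12 13 14 15 16 17 18
g(k):  0  0  0  0  0  1  1  1  1  1  2  0  0  0  0  0  1  1  1
So g(18) = 1.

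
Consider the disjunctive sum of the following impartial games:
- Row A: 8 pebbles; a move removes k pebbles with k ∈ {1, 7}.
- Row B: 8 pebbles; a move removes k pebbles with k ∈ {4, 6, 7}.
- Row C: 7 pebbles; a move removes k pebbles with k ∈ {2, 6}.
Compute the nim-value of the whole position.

3

Grundy values for row A (subtraction set {1, 7}):
k:     0  1  2  3  4  5  6  7  8
g(k):  0  1  0  1  0  1  0  1  0
So g(8) = 0.
For row B, compute g(0), g(1), … with moves {4, 6, 7}:
k:     0  1  2  3  4  5  6  7  8
g(k):  0  0  0  0  1  1  1  1  2
So g(8) = 2.
Grundy values for row C (subtraction set {2, 6}):
g(0) = mex{} = 0
g(1) = mex{} = 0
g(2) = mex{0} = 1
g(3) = mex{0} = 1
g(4) = mex{1} = 0
g(5) = mex{1} = 0
g(6) = mex{0} = 1
g(7) = mex{0} = 1
So g(7) = 1.
The value of a disjunctive sum is the nim-sum of the parts.
Combined value = 0 XOR 2 XOR 1 = 3.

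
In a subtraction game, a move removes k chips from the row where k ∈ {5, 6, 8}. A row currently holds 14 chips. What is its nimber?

0

Compute g(0), g(1), … for moves {5, 6, 8}:
k:     0  1  2  3  4  5  6  7  8  9 10 11 12 13 14
g(k):  0  0  0  0  0  1  1  1  1  1  2  2  2  0  0
So g(14) = 0.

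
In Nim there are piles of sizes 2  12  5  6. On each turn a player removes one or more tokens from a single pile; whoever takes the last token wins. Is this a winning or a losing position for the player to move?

Winning position

In binary:
  0010  (2)
  1100  (12)
  0101  (5)
  0110  (6)
  ----
  1101  (13)
The nim-sum is 13 ≠ 0, so this is an N-position: the player to move can win.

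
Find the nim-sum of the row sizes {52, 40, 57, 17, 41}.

Write each in binary and XOR column by column:
  110100  (52)
  101000  (40)
  111001  (57)
  010001  (17)
  101001  (41)
  ------
  011101  (29)

29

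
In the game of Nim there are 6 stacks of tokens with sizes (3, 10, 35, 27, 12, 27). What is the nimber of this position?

Nim-sum: 3 XOR 10 XOR 35 XOR 27 XOR 12 XOR 27 = 38.

38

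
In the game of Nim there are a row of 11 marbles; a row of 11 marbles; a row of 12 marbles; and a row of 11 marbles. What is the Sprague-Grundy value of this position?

Nim-sum: 11 XOR 11 XOR 12 XOR 11 = 7.

7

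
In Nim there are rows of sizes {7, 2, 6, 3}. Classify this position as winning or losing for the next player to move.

Bitwise XOR of the heap sizes:
  111  (7)
  010  (2)
  110  (6)
  011  (3)
  ---
  000  (0)
The nim-sum is 0, so this is a P-position: the player to move is in a losing position under optimal play.

Losing position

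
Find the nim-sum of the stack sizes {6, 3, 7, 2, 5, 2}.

7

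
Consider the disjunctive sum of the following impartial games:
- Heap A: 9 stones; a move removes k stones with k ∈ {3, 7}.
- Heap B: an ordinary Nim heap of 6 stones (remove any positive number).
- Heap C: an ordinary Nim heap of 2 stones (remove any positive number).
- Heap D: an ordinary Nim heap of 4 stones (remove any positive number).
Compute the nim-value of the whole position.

For heap A, compute g(0), g(1), … with moves {3, 7}:
k:     0  1  2  3  4  5  6  7  8  9
g(k):  0  0  0  1  1  1  0  2  2  1
So g(9) = 1.
Heap B is a plain Nim heap of size 6, so its Grundy value is 6.
Heap C is a plain Nim heap of size 2, so its Grundy value is 2.
Heap D is a plain Nim heap of size 4, so its Grundy value is 4.
The value of a disjunctive sum is the nim-sum of the parts.
Combined value = 1 XOR 6 XOR 2 XOR 4 = 1.

1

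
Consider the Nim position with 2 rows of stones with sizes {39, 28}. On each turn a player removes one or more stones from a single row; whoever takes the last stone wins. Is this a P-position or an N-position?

Compute the nim-sum pairwise:
39 ⊕ 28 = 59
The nim-sum is 59 ≠ 0, so this is an N-position: the player to move can win.

N-position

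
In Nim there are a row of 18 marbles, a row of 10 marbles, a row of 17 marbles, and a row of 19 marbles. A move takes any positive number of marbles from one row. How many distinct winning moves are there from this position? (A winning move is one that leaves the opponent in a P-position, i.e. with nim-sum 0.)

3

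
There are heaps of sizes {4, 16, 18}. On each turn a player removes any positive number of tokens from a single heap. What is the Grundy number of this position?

6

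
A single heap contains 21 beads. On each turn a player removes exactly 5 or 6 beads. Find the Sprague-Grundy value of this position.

2

Grundy values for subtraction set {5, 6}:
k:     0  1  2  3  4  5  6  7  8  9 10 11 12 13 14 15 16 17 18 19 20 21
g(k):  0  0  0  0  0  1  1  1  1  1  2  0  0  0  0  0  1  1  1  1  1  2
So g(21) = 2.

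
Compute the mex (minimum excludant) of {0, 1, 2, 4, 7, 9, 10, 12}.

The values 0, 1, 2 are all present; 3 is the first non-negative integer missing from the set.

3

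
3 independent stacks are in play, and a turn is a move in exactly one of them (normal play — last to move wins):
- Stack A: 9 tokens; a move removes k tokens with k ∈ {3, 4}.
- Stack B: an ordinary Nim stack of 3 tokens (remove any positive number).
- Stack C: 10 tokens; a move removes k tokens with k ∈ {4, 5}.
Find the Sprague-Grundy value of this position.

3

Grundy values for stack A (subtraction set {3, 4}):
g(0) = mex{} = 0
g(1) = mex{} = 0
g(2) = mex{} = 0
g(3) = mex{0} = 1
g(4) = mex{0} = 1
g(5) = mex{0} = 1
g(6) = mex{0,1} = 2
g(7) = mex{1} = 0
g(8) = mex{1} = 0
g(9) = mex{1,2} = 0
So g(9) = 0.
Stack B is a plain Nim stack of size 3, so its Grundy value is 3.
Grundy values for stack C (subtraction set {4, 5}):
k:     0  1  2  3  4  5  6  7  8  9 10
g(k):  0  0  0  0  1  1  1  1  2  0  0
So g(10) = 0.
The value of a disjunctive sum is the nim-sum of the parts.
Combined value = 0 XOR 3 XOR 0 = 3.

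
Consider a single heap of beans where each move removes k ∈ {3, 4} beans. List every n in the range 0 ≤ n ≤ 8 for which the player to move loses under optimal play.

0, 1, 2, 7, 8

Grundy values for subtraction set {3, 4}:
g(0) = mex{} = 0
g(1) = mex{} = 0
g(2) = mex{} = 0
g(3) = mex{0} = 1
g(4) = mex{0} = 1
g(5) = mex{0} = 1
g(6) = mex{0,1} = 2
g(7) = mex{1} = 0
g(8) = mex{1} = 0
The P-positions (g = 0) in 0..8 are 0, 1, 2, 7, 8.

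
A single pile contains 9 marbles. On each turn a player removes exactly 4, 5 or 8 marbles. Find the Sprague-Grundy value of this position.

2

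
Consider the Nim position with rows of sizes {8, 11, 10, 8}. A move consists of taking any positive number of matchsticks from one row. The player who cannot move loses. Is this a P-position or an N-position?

N-position

Nim-sum: 8 XOR 11 XOR 10 XOR 8 = 1.
The nim-sum is 1 ≠ 0, so this is an N-position: the player to move can win.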